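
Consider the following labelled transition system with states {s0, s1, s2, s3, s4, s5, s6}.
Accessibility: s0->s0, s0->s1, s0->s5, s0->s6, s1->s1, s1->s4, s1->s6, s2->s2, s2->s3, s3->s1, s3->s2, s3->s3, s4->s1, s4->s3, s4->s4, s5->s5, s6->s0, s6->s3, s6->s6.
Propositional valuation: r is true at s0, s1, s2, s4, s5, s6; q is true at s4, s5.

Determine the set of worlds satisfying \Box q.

s5

Let φ = \Box q. Evaluate φ at each world:
  s0 (successors {s0, s1, s5, s6}): φ is false.
  s1 (successors {s1, s4, s6}): φ is false.
  s2 (successors {s2, s3}): φ is false.
  s3 (successors {s1, s2, s3}): φ is false.
  s4 (successors {s1, s3, s4}): φ is false.
  s5 (successors {s5}): φ is true.
  s6 (successors {s0, s3, s6}): φ is false.
For instance, at s5:
  At s5: \Box q requires q at every successor {s5}.
    At s5: q is true.
  So \Box q is true at s5.
Satisfying worlds: {s5}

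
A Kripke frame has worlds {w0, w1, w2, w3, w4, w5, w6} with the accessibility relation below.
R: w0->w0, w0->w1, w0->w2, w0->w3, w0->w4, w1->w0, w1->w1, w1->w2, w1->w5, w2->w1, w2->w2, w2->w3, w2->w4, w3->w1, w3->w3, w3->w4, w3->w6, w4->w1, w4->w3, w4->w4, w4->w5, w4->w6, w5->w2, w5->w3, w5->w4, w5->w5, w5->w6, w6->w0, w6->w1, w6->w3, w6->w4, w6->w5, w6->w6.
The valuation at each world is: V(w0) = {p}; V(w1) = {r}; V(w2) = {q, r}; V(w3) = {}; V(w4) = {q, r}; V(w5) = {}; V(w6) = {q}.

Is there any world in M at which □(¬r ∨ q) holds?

Let φ = □(¬r ∨ q). Evaluate φ at each world:
  w0 (successors {w0, w1, w2, w3, w4}): φ is false.
  w1 (successors {w0, w1, w2, w5}): φ is false.
  w2 (successors {w1, w2, w3, w4}): φ is false.
  w3 (successors {w1, w3, w4, w6}): φ is false.
  w4 (successors {w1, w3, w4, w5, w6}): φ is false.
  w5 (successors {w2, w3, w4, w5, w6}): φ is true.
  w6 (successors {w0, w1, w3, w4, w5, w6}): φ is false.
Detail at w5 (witness):
  At w5: □(¬r ∨ q) requires ¬r ∨ q at every successor {w2, w3, w4, w5, w6}.
    At w2: ¬r ∨ q is true.
    At w3: ¬r ∨ q is true.
    At w4: ¬r ∨ q is true.
    At w5: ¬r ∨ q is true.
    At w6: ¬r ∨ q is true.
  So □(¬r ∨ q) is true at w5.

Yes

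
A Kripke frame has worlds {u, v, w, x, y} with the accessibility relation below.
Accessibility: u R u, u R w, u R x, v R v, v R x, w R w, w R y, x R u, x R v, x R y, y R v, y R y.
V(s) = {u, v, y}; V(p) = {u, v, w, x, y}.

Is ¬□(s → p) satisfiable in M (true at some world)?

No

Let φ = ¬□(s → p). Evaluate φ at each world:
  u (successors {u, w, x}): φ is false.
  v (successors {v, x}): φ is false.
  w (successors {w, y}): φ is false.
  x (successors {u, v, y}): φ is false.
  y (successors {v, y}): φ is false.
For instance, at x:
  At x: □(s → p) is true, so ¬□(s → p) is false.
    At x: □(s → p) requires s → p at every successor {u, v, y}.
      At u: s → p is true.
      At v: s → p is true.
      At y: s → p is true.
    So □(s → p) is true at x.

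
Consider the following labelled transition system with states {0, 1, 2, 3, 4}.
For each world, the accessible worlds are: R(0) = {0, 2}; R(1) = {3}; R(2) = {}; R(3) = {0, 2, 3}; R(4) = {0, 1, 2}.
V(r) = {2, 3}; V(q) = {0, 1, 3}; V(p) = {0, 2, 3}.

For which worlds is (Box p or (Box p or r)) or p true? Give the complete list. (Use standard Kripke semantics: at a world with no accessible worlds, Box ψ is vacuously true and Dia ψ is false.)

Let φ = (Box p or (Box p or r)) or p. Evaluate φ at each world:
  0 (successors {0, 2}): φ is true.
  1 (successors {3}): φ is true.
  2 (successors ∅): φ is true.
  3 (successors {0, 2, 3}): φ is true.
  4 (successors {0, 1, 2}): φ is false.
For instance, at 3:
  At 3: Box p or (Box p or r) is true, p is true, so (Box p or (Box p or r)) or p is true.
    At 3: Box p is true, Box p or r is true, so Box p or (Box p or r) is true.
      At 3: Box p requires p at every successor {0, 2, 3}.
        At 0: p is true.
        At 2: p is true.
        At 3: p is true.
      So Box p is true at 3.
      At 3: Box p is true, r is true, so Box p or r is true.
Satisfying worlds: {0, 1, 2, 3}

0, 1, 2, 3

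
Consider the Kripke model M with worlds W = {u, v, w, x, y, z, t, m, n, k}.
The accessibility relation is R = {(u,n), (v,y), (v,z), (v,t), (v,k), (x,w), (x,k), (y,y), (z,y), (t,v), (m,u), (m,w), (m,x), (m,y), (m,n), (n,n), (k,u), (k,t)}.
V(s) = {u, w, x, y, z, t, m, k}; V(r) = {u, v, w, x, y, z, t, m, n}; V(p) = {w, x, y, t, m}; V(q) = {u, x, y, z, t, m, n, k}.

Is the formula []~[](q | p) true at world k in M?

No

At k: []~[](q | p) requires ~[](q | p) at every successor {u, t}.
  ~[](q | p) fails at u, so []~[](q | p) is false at k.
    At u: [](q | p) is true, so ~[](q | p) is false.
      At u: [](q | p) requires q | p at every successor {n}.
        At n: q | p is true.
      So [](q | p) is true at u.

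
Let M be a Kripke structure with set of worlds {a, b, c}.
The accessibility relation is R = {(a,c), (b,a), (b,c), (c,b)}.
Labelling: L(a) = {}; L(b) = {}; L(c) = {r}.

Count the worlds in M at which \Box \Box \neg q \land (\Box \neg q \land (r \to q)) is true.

2

Let φ = \Box \Box \neg q \land (\Box \neg q \land (r \to q)). Evaluate φ at each world:
  a (successors {c}): φ is true.
  b (successors {a, c}): φ is true.
  c (successors {b}): φ is false.
For instance, at a:
  At a: \Box \Box \neg q is true, \Box \neg q \land (r \to q) is true, so \Box \Box \neg q \land (\Box \neg q \land (r \to q)) is true.
    At a: \Box \Box \neg q requires \Box \neg q at every successor {c}.
      At c: \Box \neg q is true.
    So \Box \Box \neg q is true at a.
    At a: \Box \neg q is true, r \to q is true, so \Box \neg q \land (r \to q) is true.
      At a: \Box \neg q requires \neg q at every successor {c}.
        At c: \neg q is true.
      So \Box \neg q is true at a.
Satisfying worlds: {a, b}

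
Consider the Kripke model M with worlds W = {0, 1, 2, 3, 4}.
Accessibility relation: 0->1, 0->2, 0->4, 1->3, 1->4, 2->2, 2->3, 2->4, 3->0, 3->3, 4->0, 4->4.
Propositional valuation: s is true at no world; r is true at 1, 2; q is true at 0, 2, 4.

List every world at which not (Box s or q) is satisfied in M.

Recall that Box ψ holds at a world iff ψ holds at every accessible world, and Dia ψ holds iff ψ holds at some accessible world.
Let φ = not (Box s or q). Evaluate φ at each world:
  0 (successors {1, 2, 4}): φ is false.
  1 (successors {3, 4}): φ is true.
  2 (successors {2, 3, 4}): φ is false.
  3 (successors {0, 3}): φ is true.
  4 (successors {0, 4}): φ is false.
For instance, at 4:
  At 4: Box s or q is true, so not (Box s or q) is false.
    At 4: Box s is false, q is true, so Box s or q is true.
      At 4: Box s requires s at every successor {0, 4}.
        s fails at 0, so Box s is false at 4.
Satisfying worlds: {1, 3}

1, 3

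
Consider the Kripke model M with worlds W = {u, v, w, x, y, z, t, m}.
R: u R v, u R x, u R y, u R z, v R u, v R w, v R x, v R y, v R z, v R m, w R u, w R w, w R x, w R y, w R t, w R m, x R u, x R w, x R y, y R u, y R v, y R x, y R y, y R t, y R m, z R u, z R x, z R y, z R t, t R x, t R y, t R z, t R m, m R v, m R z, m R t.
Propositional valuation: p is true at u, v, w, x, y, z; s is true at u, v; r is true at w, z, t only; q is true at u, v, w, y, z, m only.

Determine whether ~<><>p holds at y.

Recall that <>ψ holds at a world iff ψ holds at some accessible world.
At y: <><>p is true, so ~<><>p is false.
  At y: <><>p requires <>p at some successor in {u, v, x, y, t, m}.
    <>p holds at u, so <><>p is true at y.
      At u: <>p requires p at some successor in {v, x, y, z}.
        p holds at v, so <>p is true at u.

No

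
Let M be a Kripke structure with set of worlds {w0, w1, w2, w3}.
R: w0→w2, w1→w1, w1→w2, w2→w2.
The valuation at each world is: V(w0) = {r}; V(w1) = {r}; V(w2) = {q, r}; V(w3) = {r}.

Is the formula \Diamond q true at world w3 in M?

At w3: no accessible worlds, so \Diamond q is false.

No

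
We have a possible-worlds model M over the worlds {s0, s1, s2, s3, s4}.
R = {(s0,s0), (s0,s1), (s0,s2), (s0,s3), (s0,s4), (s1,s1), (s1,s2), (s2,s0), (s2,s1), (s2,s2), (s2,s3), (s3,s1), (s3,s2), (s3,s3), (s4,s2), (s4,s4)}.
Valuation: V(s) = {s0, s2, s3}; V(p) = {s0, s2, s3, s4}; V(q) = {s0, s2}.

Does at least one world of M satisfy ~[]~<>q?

Yes

Let φ = ~[]~<>q. Evaluate φ at each world:
  s0 (successors {s0, s1, s2, s3, s4}): φ is true.
  s1 (successors {s1, s2}): φ is true.
  s2 (successors {s0, s1, s2, s3}): φ is true.
  s3 (successors {s1, s2, s3}): φ is true.
  s4 (successors {s2, s4}): φ is true.
Detail at s0 (witness):
  At s0: []~<>q is false, so ~[]~<>q is true.
    At s0: []~<>q requires ~<>q at every successor {s0, s1, s2, s3, s4}.
      ~<>q fails at s0, so []~<>q is false at s0.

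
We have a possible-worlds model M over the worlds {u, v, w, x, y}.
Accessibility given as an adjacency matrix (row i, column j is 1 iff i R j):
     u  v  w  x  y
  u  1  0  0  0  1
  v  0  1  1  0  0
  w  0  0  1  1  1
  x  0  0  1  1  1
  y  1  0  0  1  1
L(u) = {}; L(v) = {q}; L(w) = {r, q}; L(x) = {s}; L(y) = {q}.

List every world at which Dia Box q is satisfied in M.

v

Let φ = Dia Box q. Evaluate φ at each world:
  u (successors {u, y}): φ is false.
  v (successors {v, w}): φ is true.
  w (successors {w, x, y}): φ is false.
  x (successors {w, x, y}): φ is false.
  y (successors {u, x, y}): φ is false.
For instance, at u:
  At u: Dia Box q requires Box q at some successor in {u, y}.
    At u: Box q is false.
    At y: Box q is false.
  So Dia Box q is false at u.
Satisfying worlds: {v}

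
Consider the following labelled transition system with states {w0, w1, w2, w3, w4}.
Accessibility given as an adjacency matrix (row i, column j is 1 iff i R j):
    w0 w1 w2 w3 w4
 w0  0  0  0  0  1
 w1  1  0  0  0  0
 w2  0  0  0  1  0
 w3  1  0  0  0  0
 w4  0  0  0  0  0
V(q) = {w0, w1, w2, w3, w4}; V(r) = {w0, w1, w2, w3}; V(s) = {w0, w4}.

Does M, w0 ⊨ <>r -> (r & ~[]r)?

Yes

At w0: <>r is false, r & ~[]r is true, so <>r -> (r & ~[]r) is true.
  At w0: <>r requires r at some successor in {w4}.
    At w4: r is false.
  So <>r is false at w0.
  At w0: r is true, ~[]r is true, so r & ~[]r is true.
    At w0: []r is false, so ~[]r is true.
      At w0: []r requires r at every successor {w4}.
        r fails at w4, so []r is false at w0.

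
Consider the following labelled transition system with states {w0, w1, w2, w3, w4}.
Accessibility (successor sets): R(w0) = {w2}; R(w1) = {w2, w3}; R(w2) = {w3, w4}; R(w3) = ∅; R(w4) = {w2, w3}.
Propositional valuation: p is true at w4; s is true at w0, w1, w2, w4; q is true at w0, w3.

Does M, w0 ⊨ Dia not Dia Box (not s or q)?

Recall that Box ψ holds at a world iff ψ holds at every accessible world, and Dia ψ holds iff ψ holds at some accessible world.
At w0: Dia not Dia Box (not s or q) requires not Dia Box (not s or q) at some successor in {w2}.
  At w2: not Dia Box (not s or q) is false.
So Dia not Dia Box (not s or q) is false at w0.

No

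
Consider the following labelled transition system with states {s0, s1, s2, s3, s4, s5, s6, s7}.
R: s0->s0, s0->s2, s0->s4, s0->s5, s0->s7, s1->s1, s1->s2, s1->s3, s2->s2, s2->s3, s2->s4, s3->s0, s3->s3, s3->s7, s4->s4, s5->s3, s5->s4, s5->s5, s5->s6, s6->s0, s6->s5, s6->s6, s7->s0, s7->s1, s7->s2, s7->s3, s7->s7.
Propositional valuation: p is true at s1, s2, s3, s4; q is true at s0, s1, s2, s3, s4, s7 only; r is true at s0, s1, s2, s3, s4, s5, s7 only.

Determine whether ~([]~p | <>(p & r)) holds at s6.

No

At s6: []~p | <>(p & r) is true, so ~([]~p | <>(p & r)) is false.
  At s6: []~p is true, <>(p & r) is false, so []~p | <>(p & r) is true.
    At s6: []~p requires ~p at every successor {s0, s5, s6}.
      At s0: ~p is true.
      At s5: ~p is true.
      At s6: ~p is true.
    So []~p is true at s6.
    At s6: <>(p & r) requires p & r at some successor in {s0, s5, s6}.
      At s0: p & r is false.
      At s5: p & r is false.
      At s6: p & r is false.
    So <>(p & r) is false at s6.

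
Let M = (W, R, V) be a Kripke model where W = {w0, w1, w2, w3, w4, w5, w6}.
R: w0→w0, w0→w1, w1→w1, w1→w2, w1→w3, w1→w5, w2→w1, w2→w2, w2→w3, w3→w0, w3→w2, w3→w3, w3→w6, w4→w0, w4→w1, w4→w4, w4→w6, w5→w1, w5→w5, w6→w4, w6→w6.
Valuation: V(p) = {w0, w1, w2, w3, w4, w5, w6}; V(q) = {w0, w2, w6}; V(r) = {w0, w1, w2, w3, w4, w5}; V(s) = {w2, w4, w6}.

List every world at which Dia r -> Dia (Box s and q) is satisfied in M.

Let φ = Dia r -> Dia (Box s and q). Evaluate φ at each world:
  w0 (successors {w0, w1}): φ is false.
  w1 (successors {w1, w2, w3, w5}): φ is false.
  w2 (successors {w1, w2, w3}): φ is false.
  w3 (successors {w0, w2, w3, w6}): φ is true.
  w4 (successors {w0, w1, w4, w6}): φ is true.
  w5 (successors {w1, w5}): φ is false.
  w6 (successors {w4, w6}): φ is true.
For instance, at w2:
  At w2: Dia r is true, Dia (Box s and q) is false, so Dia r -> Dia (Box s and q) is false.
    At w2: Dia r requires r at some successor in {w1, w2, w3}.
      r holds at w1, so Dia r is true at w2.
    At w2: Dia (Box s and q) requires Box s and q at some successor in {w1, w2, w3}.
      At w1: Box s and q is false.
      At w2: Box s and q is false.
      At w3: Box s and q is false.
    So Dia (Box s and q) is false at w2.
Satisfying worlds: {w3, w4, w6}

w3, w4, w6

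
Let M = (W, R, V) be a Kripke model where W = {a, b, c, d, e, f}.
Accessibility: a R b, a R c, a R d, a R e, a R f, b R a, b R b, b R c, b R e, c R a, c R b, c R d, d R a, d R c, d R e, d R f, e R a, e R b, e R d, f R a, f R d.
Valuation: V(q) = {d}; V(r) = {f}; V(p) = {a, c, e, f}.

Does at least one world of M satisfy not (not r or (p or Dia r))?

Recall that Dia ψ holds at a world iff ψ holds at some accessible world.
Let φ = not (not r or (p or Dia r)). Evaluate φ at each world:
  a (successors {b, c, d, e, f}): φ is false.
  b (successors {a, b, c, e}): φ is false.
  c (successors {a, b, d}): φ is false.
  d (successors {a, c, e, f}): φ is false.
  e (successors {a, b, d}): φ is false.
  f (successors {a, d}): φ is false.
For instance, at f:
  At f: not r or (p or Dia r) is true, so not (not r or (p or Dia r)) is false.
    At f: not r is false, p or Dia r is true, so not r or (p or Dia r) is true.
      At f: p is true, Dia r is false, so p or Dia r is true.

No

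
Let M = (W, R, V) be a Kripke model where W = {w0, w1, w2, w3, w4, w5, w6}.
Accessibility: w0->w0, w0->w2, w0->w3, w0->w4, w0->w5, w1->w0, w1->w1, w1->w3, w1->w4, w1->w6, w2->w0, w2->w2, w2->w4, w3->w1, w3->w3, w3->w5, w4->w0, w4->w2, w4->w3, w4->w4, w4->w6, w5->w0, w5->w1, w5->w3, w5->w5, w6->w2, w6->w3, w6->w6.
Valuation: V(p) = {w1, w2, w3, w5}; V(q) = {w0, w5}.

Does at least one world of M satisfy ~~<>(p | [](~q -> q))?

Yes

Let φ = ~~<>(p | [](~q -> q)). Evaluate φ at each world:
  w0 (successors {w0, w2, w3, w4, w5}): φ is true.
  w1 (successors {w0, w1, w3, w4, w6}): φ is true.
  w2 (successors {w0, w2, w4}): φ is true.
  w3 (successors {w1, w3, w5}): φ is true.
  w4 (successors {w0, w2, w3, w4, w6}): φ is true.
  w5 (successors {w0, w1, w3, w5}): φ is true.
  w6 (successors {w2, w3, w6}): φ is true.
Detail at w0 (witness):
  At w0: ~<>(p | [](~q -> q)) is false, so ~~<>(p | [](~q -> q)) is true.
    At w0: <>(p | [](~q -> q)) is true, so ~<>(p | [](~q -> q)) is false.
      At w0: <>(p | [](~q -> q)) requires p | [](~q -> q) at some successor in {w0, w2, w3, w4, w5}.
        p | [](~q -> q) holds at w2, so <>(p | [](~q -> q)) is true at w0.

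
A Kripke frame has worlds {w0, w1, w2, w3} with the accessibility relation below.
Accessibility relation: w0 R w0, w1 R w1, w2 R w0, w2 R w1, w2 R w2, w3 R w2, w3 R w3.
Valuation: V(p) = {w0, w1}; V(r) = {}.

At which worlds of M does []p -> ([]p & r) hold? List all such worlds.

w2, w3

Recall that []ψ holds at a world iff ψ holds at every accessible world, and <>ψ holds iff ψ holds at some accessible world.
Let φ = []p -> ([]p & r). Evaluate φ at each world:
  w0 (successors {w0}): φ is false.
  w1 (successors {w1}): φ is false.
  w2 (successors {w0, w1, w2}): φ is true.
  w3 (successors {w2, w3}): φ is true.
For instance, at w3:
  At w3: []p is false, []p & r is false, so []p -> ([]p & r) is true.
    At w3: []p requires p at every successor {w2, w3}.
      p fails at w2, so []p is false at w3.
    At w3: []p is false, r is false, so []p & r is false.
      At w3: []p requires p at every successor {w2, w3}.
        p fails at w2, so []p is false at w3.
Satisfying worlds: {w2, w3}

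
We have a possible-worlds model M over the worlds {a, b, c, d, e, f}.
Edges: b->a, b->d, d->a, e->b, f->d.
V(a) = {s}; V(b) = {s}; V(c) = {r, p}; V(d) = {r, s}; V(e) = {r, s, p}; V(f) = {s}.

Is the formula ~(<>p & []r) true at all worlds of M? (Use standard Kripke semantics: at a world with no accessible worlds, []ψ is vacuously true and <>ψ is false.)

Yes

Recall that []ψ holds at a world iff ψ holds at every accessible world, and <>ψ holds iff ψ holds at some accessible world.
Let φ = ~(<>p & []r). Evaluate φ at each world:
  a (successors ∅): φ is true.
  b (successors {a, d}): φ is true.
  c (successors ∅): φ is true.
  d (successors {a}): φ is true.
  e (successors {b}): φ is true.
  f (successors {d}): φ is true.
For instance, at e:
  At e: <>p & []r is false, so ~(<>p & []r) is true.
    At e: <>p is false, []r is false, so <>p & []r is false.
      At e: <>p requires p at some successor in {b}.
        At b: p is false.
      So <>p is false at e.
      At e: []r requires r at every successor {b}.
        r fails at b, so []r is false at e.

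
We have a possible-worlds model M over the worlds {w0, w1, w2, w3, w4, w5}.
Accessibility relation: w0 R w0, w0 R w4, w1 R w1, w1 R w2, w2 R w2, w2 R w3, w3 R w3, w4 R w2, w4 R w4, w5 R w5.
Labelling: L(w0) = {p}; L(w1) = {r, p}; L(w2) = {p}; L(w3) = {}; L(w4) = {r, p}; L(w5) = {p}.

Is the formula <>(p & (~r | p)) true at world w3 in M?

Recall that <>ψ holds at a world iff ψ holds at some accessible world.
At w3: <>(p & (~r | p)) requires p & (~r | p) at some successor in {w3}.
  At w3: p & (~r | p) is false.
So <>(p & (~r | p)) is false at w3.

No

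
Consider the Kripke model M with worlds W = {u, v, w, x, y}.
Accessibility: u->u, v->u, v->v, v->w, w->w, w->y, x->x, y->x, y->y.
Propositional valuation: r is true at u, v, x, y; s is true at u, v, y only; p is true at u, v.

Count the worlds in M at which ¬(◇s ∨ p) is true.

Recall that ◇ψ holds at a world iff ψ holds at some accessible world.
Let φ = ¬(◇s ∨ p). Evaluate φ at each world:
  u (successors {u}): φ is false.
  v (successors {u, v, w}): φ is false.
  w (successors {w, y}): φ is false.
  x (successors {x}): φ is true.
  y (successors {x, y}): φ is false.
For instance, at x:
  At x: ◇s ∨ p is false, so ¬(◇s ∨ p) is true.
    At x: ◇s is false, p is false, so ◇s ∨ p is false.
      At x: ◇s requires s at some successor in {x}.
        At x: s is false.
      So ◇s is false at x.
Satisfying worlds: {x}

1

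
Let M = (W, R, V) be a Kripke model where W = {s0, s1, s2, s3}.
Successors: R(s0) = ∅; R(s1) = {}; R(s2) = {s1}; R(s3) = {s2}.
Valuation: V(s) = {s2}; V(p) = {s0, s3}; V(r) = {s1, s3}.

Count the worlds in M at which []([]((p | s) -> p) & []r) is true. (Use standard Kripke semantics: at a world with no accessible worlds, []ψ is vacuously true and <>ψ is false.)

Let φ = []([]((p | s) -> p) & []r). Evaluate φ at each world:
  s0 (successors ∅): φ is true.
  s1 (successors ∅): φ is true.
  s2 (successors {s1}): φ is true.
  s3 (successors {s2}): φ is true.
For instance, at s3:
  At s3: []([]((p | s) -> p) & []r) requires []((p | s) -> p) & []r at every successor {s2}.
      At s2: []((p | s) -> p) is true, []r is true, so []((p | s) -> p) & []r is true.
  So []([]((p | s) -> p) & []r) is true at s3.
Satisfying worlds: {s0, s1, s2, s3}

4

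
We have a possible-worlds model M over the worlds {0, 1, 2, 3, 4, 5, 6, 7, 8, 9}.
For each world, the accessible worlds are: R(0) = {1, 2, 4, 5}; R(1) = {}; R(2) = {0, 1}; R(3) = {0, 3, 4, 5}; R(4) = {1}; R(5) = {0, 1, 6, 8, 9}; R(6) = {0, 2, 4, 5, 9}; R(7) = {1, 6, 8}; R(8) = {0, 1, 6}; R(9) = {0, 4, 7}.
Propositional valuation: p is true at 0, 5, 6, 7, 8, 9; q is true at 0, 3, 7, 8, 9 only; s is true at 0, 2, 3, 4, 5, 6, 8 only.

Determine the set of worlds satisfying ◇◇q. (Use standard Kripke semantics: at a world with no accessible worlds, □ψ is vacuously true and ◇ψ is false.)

0, 3, 5, 6, 7, 8, 9

Let φ = ◇◇q. Evaluate φ at each world:
  0 (successors {1, 2, 4, 5}): φ is true.
  1 (successors ∅): φ is false.
  2 (successors {0, 1}): φ is false.
  3 (successors {0, 3, 4, 5}): φ is true.
  4 (successors {1}): φ is false.
  5 (successors {0, 1, 6, 8, 9}): φ is true.
  6 (successors {0, 2, 4, 5, 9}): φ is true.
  7 (successors {1, 6, 8}): φ is true.
  8 (successors {0, 1, 6}): φ is true.
  9 (successors {0, 4, 7}): φ is true.
For instance, at 6:
  At 6: ◇◇q requires ◇q at some successor in {0, 2, 4, 5, 9}.
    ◇q holds at 2, so ◇◇q is true at 6.
      At 2: ◇q requires q at some successor in {0, 1}.
        q holds at 0, so ◇q is true at 2.
Satisfying worlds: {0, 3, 5, 6, 7, 8, 9}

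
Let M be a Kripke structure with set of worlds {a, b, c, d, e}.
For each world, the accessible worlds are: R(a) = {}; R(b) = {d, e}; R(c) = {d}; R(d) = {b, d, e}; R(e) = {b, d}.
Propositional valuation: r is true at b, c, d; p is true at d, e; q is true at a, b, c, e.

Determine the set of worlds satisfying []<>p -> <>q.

Let φ = []<>p -> <>q. Evaluate φ at each world:
  a (successors ∅): φ is false.
  b (successors {d, e}): φ is true.
  c (successors {d}): φ is false.
  d (successors {b, d, e}): φ is true.
  e (successors {b, d}): φ is true.
For instance, at e:
  At e: []<>p is true, <>q is true, so []<>p -> <>q is true.
    At e: []<>p requires <>p at every successor {b, d}.
      At b: <>p is true.
      At d: <>p is true.
    So []<>p is true at e.
    At e: <>q requires q at some successor in {b, d}.
      q holds at b, so <>q is true at e.
Satisfying worlds: {b, d, e}

b, d, e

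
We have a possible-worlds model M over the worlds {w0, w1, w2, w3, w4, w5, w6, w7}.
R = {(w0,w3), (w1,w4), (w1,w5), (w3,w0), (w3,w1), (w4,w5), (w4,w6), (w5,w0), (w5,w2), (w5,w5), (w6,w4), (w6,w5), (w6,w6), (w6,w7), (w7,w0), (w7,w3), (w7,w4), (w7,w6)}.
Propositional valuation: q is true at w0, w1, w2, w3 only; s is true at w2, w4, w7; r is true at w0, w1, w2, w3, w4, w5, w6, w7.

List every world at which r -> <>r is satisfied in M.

Recall that <>ψ holds at a world iff ψ holds at some accessible world.
Let φ = r -> <>r. Evaluate φ at each world:
  w0 (successors {w3}): φ is true.
  w1 (successors {w4, w5}): φ is true.
  w2 (successors ∅): φ is false.
  w3 (successors {w0, w1}): φ is true.
  w4 (successors {w5, w6}): φ is true.
  w5 (successors {w0, w2, w5}): φ is true.
  w6 (successors {w4, w5, w6, w7}): φ is true.
  w7 (successors {w0, w3, w4, w6}): φ is true.
For instance, at w0:
  At w0: r is true, <>r is true, so r -> <>r is true.
    At w0: <>r requires r at some successor in {w3}.
      r holds at w3, so <>r is true at w0.
Satisfying worlds: {w0, w1, w3, w4, w5, w6, w7}

w0, w1, w3, w4, w5, w6, w7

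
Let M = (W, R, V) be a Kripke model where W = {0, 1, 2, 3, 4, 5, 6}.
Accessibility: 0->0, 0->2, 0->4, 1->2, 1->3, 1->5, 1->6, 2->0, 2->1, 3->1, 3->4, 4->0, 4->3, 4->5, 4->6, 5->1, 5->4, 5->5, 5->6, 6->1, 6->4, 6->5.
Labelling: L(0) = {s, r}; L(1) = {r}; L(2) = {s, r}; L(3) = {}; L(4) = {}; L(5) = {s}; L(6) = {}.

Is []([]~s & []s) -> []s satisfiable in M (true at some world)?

Yes

Let φ = []([]~s & []s) -> []s. Evaluate φ at each world:
  0 (successors {0, 2, 4}): φ is true.
  1 (successors {2, 3, 5, 6}): φ is true.
  2 (successors {0, 1}): φ is true.
  3 (successors {1, 4}): φ is true.
  4 (successors {0, 3, 5, 6}): φ is true.
  5 (successors {1, 4, 5, 6}): φ is true.
  6 (successors {1, 4, 5}): φ is true.
Detail at 0 (witness):
  At 0: []([]~s & []s) is false, []s is false, so []([]~s & []s) -> []s is true.
    At 0: []([]~s & []s) requires []~s & []s at every successor {0, 2, 4}.
      []~s & []s fails at 0, so []([]~s & []s) is false at 0.
    At 0: []s requires s at every successor {0, 2, 4}.
      s fails at 4, so []s is false at 0.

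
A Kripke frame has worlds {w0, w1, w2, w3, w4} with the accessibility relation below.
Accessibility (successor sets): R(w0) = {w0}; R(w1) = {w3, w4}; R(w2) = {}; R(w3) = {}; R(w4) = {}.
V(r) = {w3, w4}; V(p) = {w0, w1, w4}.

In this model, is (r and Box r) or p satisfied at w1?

Yes

At w1: r and Box r is false, p is true, so (r and Box r) or p is true.
  At w1: r is false, Box r is true, so r and Box r is false.
    At w1: Box r requires r at every successor {w3, w4}.
      At w3: r is true.
      At w4: r is true.
    So Box r is true at w1.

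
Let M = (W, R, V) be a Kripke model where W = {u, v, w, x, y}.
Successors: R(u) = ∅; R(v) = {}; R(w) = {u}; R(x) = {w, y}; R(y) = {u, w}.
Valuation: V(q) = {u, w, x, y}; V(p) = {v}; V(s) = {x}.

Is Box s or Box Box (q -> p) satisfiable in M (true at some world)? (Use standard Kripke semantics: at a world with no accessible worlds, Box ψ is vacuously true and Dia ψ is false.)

Let φ = Box s or Box Box (q -> p). Evaluate φ at each world:
  u (successors ∅): φ is true.
  v (successors ∅): φ is true.
  w (successors {u}): φ is true.
  x (successors {w, y}): φ is false.
  y (successors {u, w}): φ is false.
Detail at u (witness):
  At u: Box s is true, Box Box (q -> p) is true, so Box s or Box Box (q -> p) is true.
    At u: no accessible worlds, so Box s holds vacuously.
    At u: no accessible worlds, so Box Box (q -> p) holds vacuously.

Yes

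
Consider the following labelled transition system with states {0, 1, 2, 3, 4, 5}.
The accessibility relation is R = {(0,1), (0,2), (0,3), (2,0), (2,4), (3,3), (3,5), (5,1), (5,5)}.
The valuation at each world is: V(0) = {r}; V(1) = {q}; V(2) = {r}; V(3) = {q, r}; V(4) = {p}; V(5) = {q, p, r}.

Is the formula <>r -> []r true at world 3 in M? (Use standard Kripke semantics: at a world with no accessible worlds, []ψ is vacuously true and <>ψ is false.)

At 3: <>r is true, []r is true, so <>r -> []r is true.
  At 3: <>r requires r at some successor in {3, 5}.
    r holds at 3, so <>r is true at 3.
  At 3: []r requires r at every successor {3, 5}.
    At 3: r is true.
    At 5: r is true.
  So []r is true at 3.

Yes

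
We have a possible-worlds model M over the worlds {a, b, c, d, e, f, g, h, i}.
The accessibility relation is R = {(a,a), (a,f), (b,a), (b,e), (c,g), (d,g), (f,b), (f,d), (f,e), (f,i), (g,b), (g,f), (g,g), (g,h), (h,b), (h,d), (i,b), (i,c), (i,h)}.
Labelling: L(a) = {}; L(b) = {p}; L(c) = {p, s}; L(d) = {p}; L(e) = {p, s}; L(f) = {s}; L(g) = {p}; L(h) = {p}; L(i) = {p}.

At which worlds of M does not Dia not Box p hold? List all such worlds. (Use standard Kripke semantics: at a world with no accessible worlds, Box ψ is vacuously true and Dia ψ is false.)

e

Let φ = not Dia not Box p. Evaluate φ at each world:
  a (successors {a, f}): φ is false.
  b (successors {a, e}): φ is false.
  c (successors {g}): φ is false.
  d (successors {g}): φ is false.
  e (successors ∅): φ is true.
  f (successors {b, d, e, i}): φ is false.
  g (successors {b, f, g, h}): φ is false.
  h (successors {b, d}): φ is false.
  i (successors {b, c, h}): φ is false.
For instance, at g:
  At g: Dia not Box p is true, so not Dia not Box p is false.
    At g: Dia not Box p requires not Box p at some successor in {b, f, g, h}.
      not Box p holds at b, so Dia not Box p is true at g.
Satisfying worlds: {e}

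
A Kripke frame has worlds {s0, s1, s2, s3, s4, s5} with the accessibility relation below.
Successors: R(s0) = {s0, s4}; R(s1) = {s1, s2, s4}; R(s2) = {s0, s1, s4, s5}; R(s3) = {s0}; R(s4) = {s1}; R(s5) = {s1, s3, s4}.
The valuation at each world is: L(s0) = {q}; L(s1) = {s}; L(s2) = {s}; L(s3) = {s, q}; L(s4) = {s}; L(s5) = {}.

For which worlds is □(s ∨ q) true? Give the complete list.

Let φ = □(s ∨ q). Evaluate φ at each world:
  s0 (successors {s0, s4}): φ is true.
  s1 (successors {s1, s2, s4}): φ is true.
  s2 (successors {s0, s1, s4, s5}): φ is false.
  s3 (successors {s0}): φ is true.
  s4 (successors {s1}): φ is true.
  s5 (successors {s1, s3, s4}): φ is true.
For instance, at s3:
  At s3: □(s ∨ q) requires s ∨ q at every successor {s0}.
    At s0: s ∨ q is true.
  So □(s ∨ q) is true at s3.
Satisfying worlds: {s0, s1, s3, s4, s5}

s0, s1, s3, s4, s5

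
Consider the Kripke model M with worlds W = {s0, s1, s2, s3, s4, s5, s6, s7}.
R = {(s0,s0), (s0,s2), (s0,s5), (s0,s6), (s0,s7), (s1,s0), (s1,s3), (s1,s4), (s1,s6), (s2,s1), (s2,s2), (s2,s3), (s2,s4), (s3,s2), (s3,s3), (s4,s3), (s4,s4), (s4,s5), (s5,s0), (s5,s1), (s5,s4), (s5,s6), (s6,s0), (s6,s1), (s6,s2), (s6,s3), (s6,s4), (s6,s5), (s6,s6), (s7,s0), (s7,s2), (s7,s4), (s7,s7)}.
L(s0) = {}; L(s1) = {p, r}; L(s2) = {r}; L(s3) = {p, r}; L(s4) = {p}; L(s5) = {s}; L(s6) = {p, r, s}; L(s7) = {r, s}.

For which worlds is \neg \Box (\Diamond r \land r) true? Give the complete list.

Recall that \Box ψ holds at a world iff ψ holds at every accessible world, and \Diamond ψ holds iff ψ holds at some accessible world.
Let φ = \neg \Box (\Diamond r \land r). Evaluate φ at each world:
  s0 (successors {s0, s2, s5, s6, s7}): φ is true.
  s1 (successors {s0, s3, s4, s6}): φ is true.
  s2 (successors {s1, s2, s3, s4}): φ is true.
  s3 (successors {s2, s3}): φ is false.
  s4 (successors {s3, s4, s5}): φ is true.
  s5 (successors {s0, s1, s4, s6}): φ is true.
  s6 (successors {s0, s1, s2, s3, s4, s5, s6}): φ is true.
  s7 (successors {s0, s2, s4, s7}): φ is true.
For instance, at s7:
  At s7: \Box (\Diamond r \land r) is false, so \neg \Box (\Diamond r \land r) is true.
    At s7: \Box (\Diamond r \land r) requires \Diamond r \land r at every successor {s0, s2, s4, s7}.
      \Diamond r \land r fails at s0, so \Box (\Diamond r \land r) is false at s7.
Satisfying worlds: {s0, s1, s2, s4, s5, s6, s7}

s0, s1, s2, s4, s5, s6, s7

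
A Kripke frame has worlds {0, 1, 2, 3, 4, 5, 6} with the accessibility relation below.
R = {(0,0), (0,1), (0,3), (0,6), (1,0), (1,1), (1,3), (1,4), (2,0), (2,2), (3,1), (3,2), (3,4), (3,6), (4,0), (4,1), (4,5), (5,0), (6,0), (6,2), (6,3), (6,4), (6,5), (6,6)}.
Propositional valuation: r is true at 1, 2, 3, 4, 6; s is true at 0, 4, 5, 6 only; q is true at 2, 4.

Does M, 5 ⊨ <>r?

No

Recall that <>ψ holds at a world iff ψ holds at some accessible world.
At 5: <>r requires r at some successor in {0}.
  At 0: r is false.
So <>r is false at 5.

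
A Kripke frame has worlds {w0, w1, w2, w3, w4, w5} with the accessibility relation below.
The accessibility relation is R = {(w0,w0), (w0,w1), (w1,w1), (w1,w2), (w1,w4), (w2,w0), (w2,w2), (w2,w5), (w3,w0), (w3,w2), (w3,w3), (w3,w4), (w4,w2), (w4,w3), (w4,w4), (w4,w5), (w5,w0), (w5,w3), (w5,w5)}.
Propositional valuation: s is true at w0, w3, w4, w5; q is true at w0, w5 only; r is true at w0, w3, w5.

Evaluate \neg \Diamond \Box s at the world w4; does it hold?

No

Recall that \Box ψ holds at a world iff ψ holds at every accessible world, and \Diamond ψ holds iff ψ holds at some accessible world.
At w4: \Diamond \Box s is true, so \neg \Diamond \Box s is false.
  At w4: \Diamond \Box s requires \Box s at some successor in {w2, w3, w4, w5}.
    \Box s holds at w5, so \Diamond \Box s is true at w4.
      At w5: \Box s requires s at every successor {w0, w3, w5}.
        At w0: s is true.
        At w3: s is true.
        At w5: s is true.
      So \Box s is true at w5.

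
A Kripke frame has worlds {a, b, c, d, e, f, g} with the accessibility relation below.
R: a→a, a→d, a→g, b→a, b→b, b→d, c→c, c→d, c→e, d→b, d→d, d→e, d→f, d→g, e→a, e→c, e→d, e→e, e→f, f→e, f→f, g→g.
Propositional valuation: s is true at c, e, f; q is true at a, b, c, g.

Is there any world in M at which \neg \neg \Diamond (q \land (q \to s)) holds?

Let φ = \neg \neg \Diamond (q \land (q \to s)). Evaluate φ at each world:
  a (successors {a, d, g}): φ is false.
  b (successors {a, b, d}): φ is false.
  c (successors {c, d, e}): φ is true.
  d (successors {b, d, e, f, g}): φ is false.
  e (successors {a, c, d, e, f}): φ is true.
  f (successors {e, f}): φ is false.
  g (successors {g}): φ is false.
Detail at c (witness):
  At c: \neg \Diamond (q \land (q \to s)) is false, so \neg \neg \Diamond (q \land (q \to s)) is true.
    At c: \Diamond (q \land (q \to s)) is true, so \neg \Diamond (q \land (q \to s)) is false.
      At c: \Diamond (q \land (q \to s)) requires q \land (q \to s) at some successor in {c, d, e}.
        q \land (q \to s) holds at c, so \Diamond (q \land (q \to s)) is true at c.

Yes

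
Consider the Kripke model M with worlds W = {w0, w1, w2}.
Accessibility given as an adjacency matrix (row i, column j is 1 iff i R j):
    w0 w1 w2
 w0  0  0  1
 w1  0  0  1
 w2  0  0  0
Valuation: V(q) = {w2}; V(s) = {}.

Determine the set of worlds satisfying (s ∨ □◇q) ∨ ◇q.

Let φ = (s ∨ □◇q) ∨ ◇q. Evaluate φ at each world:
  w0 (successors {w2}): φ is true.
  w1 (successors {w2}): φ is true.
  w2 (successors ∅): φ is true.
For instance, at w1:
  At w1: s ∨ □◇q is false, ◇q is true, so (s ∨ □◇q) ∨ ◇q is true.
    At w1: s is false, □◇q is false, so s ∨ □◇q is false.
      At w1: □◇q requires ◇q at every successor {w2}.
        ◇q fails at w2, so □◇q is false at w1.
    At w1: ◇q requires q at some successor in {w2}.
      q holds at w2, so ◇q is true at w1.
Satisfying worlds: {w0, w1, w2}

w0, w1, w2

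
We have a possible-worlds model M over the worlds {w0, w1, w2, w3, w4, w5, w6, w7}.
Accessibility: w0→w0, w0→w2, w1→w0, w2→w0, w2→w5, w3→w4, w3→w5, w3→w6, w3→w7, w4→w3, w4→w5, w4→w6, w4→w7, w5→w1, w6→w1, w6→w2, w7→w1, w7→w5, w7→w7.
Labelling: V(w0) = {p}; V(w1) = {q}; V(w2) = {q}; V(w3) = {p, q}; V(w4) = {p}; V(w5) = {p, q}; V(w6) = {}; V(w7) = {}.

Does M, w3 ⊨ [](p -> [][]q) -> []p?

Yes

At w3: [](p -> [][]q) is false, []p is false, so [](p -> [][]q) -> []p is true.
  At w3: [](p -> [][]q) requires p -> [][]q at every successor {w4, w5, w6, w7}.
    p -> [][]q fails at w4, so [](p -> [][]q) is false at w3.
      At w4: p is true, [][]q is false, so p -> [][]q is false.
  At w3: []p requires p at every successor {w4, w5, w6, w7}.
    p fails at w6, so []p is false at w3.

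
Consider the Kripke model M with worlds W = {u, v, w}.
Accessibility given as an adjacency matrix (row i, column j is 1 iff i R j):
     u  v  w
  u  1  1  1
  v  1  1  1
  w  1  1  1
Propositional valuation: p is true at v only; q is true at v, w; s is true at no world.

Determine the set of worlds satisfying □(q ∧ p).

none

Let φ = □(q ∧ p). Evaluate φ at each world:
  u (successors {u, v, w}): φ is false.
  v (successors {u, v, w}): φ is false.
  w (successors {u, v, w}): φ is false.
For instance, at v:
  At v: □(q ∧ p) requires q ∧ p at every successor {u, v, w}.
    q ∧ p fails at u, so □(q ∧ p) is false at v.
Satisfying worlds: none.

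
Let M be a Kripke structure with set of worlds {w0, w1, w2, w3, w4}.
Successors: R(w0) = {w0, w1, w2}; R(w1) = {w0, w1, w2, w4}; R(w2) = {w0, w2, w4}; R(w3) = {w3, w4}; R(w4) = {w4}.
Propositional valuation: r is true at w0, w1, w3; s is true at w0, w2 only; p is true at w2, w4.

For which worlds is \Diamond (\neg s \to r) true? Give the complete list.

Let φ = \Diamond (\neg s \to r). Evaluate φ at each world:
  w0 (successors {w0, w1, w2}): φ is true.
  w1 (successors {w0, w1, w2, w4}): φ is true.
  w2 (successors {w0, w2, w4}): φ is true.
  w3 (successors {w3, w4}): φ is true.
  w4 (successors {w4}): φ is false.
For instance, at w4:
  At w4: \Diamond (\neg s \to r) requires \neg s \to r at some successor in {w4}.
    At w4: \neg s \to r is false.
  So \Diamond (\neg s \to r) is false at w4.
Satisfying worlds: {w0, w1, w2, w3}

w0, w1, w2, w3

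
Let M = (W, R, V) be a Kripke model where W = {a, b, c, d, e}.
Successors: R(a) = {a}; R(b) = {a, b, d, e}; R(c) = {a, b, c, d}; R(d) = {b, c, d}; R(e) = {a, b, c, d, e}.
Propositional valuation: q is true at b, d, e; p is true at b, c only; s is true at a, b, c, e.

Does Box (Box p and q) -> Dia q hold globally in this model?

Let φ = Box (Box p and q) -> Dia q. Evaluate φ at each world:
  a (successors {a}): φ is true.
  b (successors {a, b, d, e}): φ is true.
  c (successors {a, b, c, d}): φ is true.
  d (successors {b, c, d}): φ is true.
  e (successors {a, b, c, d, e}): φ is true.
For instance, at b:
  At b: Box (Box p and q) is false, Dia q is true, so Box (Box p and q) -> Dia q is true.
    At b: Box (Box p and q) requires Box p and q at every successor {a, b, d, e}.
      Box p and q fails at a, so Box (Box p and q) is false at b.
    At b: Dia q requires q at some successor in {a, b, d, e}.
      q holds at b, so Dia q is true at b.

Yes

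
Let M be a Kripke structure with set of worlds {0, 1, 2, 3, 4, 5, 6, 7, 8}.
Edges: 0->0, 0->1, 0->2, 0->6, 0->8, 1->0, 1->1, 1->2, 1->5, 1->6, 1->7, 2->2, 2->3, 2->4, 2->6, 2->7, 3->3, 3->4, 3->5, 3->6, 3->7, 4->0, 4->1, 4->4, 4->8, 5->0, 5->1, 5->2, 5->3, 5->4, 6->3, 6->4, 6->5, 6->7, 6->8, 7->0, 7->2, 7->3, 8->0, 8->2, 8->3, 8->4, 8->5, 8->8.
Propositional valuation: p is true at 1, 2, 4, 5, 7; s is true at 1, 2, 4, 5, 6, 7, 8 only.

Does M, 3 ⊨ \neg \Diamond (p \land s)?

Recall that \Diamond ψ holds at a world iff ψ holds at some accessible world.
At 3: \Diamond (p \land s) is true, so \neg \Diamond (p \land s) is false.
  At 3: \Diamond (p \land s) requires p \land s at some successor in {3, 4, 5, 6, 7}.
    p \land s holds at 4, so \Diamond (p \land s) is true at 3.

No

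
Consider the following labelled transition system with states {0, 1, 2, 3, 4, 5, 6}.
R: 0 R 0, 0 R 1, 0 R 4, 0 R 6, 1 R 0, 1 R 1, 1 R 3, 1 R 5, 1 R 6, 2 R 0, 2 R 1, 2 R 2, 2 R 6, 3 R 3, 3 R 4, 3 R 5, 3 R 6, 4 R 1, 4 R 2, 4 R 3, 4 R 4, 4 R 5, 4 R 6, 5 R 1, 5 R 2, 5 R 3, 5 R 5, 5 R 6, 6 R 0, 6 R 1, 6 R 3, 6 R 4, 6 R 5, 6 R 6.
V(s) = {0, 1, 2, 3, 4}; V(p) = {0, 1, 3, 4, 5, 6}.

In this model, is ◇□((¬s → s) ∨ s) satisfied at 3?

No

At 3: ◇□((¬s → s) ∨ s) requires □((¬s → s) ∨ s) at some successor in {3, 4, 5, 6}.
  At 3: □((¬s → s) ∨ s) is false.
  At 4: □((¬s → s) ∨ s) is false.
  At 5: □((¬s → s) ∨ s) is false.
  At 6: □((¬s → s) ∨ s) is false.
So ◇□((¬s → s) ∨ s) is false at 3.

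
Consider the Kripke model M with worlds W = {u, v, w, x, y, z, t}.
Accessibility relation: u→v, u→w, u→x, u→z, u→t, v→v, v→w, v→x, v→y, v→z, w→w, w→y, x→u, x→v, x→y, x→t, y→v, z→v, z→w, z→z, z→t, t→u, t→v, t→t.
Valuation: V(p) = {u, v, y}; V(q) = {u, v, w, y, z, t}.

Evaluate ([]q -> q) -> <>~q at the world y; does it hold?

Recall that []ψ holds at a world iff ψ holds at every accessible world, and <>ψ holds iff ψ holds at some accessible world.
At y: []q -> q is true, <>~q is false, so ([]q -> q) -> <>~q is false.
  At y: []q is true, q is true, so []q -> q is true.
    At y: []q requires q at every successor {v}.
      At v: q is true.
    So []q is true at y.
  At y: <>~q requires ~q at some successor in {v}.
    At v: ~q is false.
  So <>~q is false at y.

No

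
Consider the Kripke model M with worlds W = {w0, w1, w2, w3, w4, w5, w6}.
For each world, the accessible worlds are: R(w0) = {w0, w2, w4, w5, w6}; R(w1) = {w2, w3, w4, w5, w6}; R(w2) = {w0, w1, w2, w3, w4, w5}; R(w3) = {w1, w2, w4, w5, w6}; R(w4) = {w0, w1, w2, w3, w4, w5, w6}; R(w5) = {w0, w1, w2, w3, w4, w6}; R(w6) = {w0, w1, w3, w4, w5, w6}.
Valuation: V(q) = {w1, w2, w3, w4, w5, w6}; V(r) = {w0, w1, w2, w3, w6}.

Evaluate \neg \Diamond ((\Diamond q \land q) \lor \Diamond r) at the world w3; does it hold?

No

Recall that \Diamond ψ holds at a world iff ψ holds at some accessible world.
At w3: \Diamond ((\Diamond q \land q) \lor \Diamond r) is true, so \neg \Diamond ((\Diamond q \land q) \lor \Diamond r) is false.
  At w3: \Diamond ((\Diamond q \land q) \lor \Diamond r) requires (\Diamond q \land q) \lor \Diamond r at some successor in {w1, w2, w4, w5, w6}.
    (\Diamond q \land q) \lor \Diamond r holds at w1, so \Diamond ((\Diamond q \land q) \lor \Diamond r) is true at w3.
      At w1: \Diamond q \land q is true, \Diamond r is true, so (\Diamond q \land q) \lor \Diamond r is true.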